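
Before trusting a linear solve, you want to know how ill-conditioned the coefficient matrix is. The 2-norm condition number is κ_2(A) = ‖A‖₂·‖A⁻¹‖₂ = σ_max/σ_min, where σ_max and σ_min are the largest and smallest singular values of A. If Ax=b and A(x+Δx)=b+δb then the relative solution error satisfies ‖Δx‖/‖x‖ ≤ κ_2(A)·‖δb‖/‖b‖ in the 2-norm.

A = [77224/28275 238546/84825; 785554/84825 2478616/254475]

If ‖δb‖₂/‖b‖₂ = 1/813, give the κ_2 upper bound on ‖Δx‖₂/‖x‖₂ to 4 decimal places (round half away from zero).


0.4317

AᵀA = [1073227204/11512449 3380608000/34537347; 3380608000/34537347 10649080036/103612041]; tr = 24147592/123201, det = 38416/123201
λ_max, λ_min = (24147592/123201 ± √583087267840000/15178486401)/2 = 196, 196/123201
κ = σ_max/σ_min = 14/(14/351) = 351.0000
bound on ‖Δx‖/‖x‖: κ·ε = 351.0000·1/813 = 0.4317


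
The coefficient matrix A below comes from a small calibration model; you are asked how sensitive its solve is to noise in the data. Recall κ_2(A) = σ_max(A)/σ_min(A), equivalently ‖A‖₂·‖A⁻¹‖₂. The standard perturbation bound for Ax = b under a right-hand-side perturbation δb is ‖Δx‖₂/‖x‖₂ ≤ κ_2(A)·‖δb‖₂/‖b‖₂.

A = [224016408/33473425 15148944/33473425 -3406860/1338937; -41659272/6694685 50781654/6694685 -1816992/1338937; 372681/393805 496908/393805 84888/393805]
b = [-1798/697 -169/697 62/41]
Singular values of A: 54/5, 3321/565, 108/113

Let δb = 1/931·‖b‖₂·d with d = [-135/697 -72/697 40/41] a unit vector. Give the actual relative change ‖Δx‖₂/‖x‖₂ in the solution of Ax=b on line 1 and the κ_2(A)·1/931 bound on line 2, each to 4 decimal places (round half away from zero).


0.0016
0.0121

largest singular value 54/5, smallest 108/113
κ = σ_max/σ_min = (54/5)/(108/113) = 11.3000
perturbation bound = 11.3000·1/931 = 0.0121
solve Ax = b  →  x = [0.3366 0.6032 2.0065]
2-norm of b is 3.0000; of x, 2.1221
δb = ε·‖b‖·d = [-0.0006 -0.0003 0.0031]; solving A·Δx = δb gives ‖Δx‖ = 0.0034
dividing the unrounded norms, ‖Δx‖/‖x‖ = 0.0016
so the bound overstates the realised error by a factor of ≈ 7.6395 (computed from the unrounded values)


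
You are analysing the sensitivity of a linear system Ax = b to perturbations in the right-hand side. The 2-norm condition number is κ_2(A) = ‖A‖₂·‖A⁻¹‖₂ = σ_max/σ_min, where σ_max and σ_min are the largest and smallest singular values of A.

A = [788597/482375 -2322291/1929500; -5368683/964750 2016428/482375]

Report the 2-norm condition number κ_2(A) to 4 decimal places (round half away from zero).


385.9000

form AᵀA = [50096476909/1489188100 -37571963463/1489188100; -37571963463/1489188100 112717992889/5956752400] with trace 12524156021/238270096 and determinant 17682025/953080384
solving λ² − 12524156021/238270096·λ + 17682025/953080384 = 0 gives λ = 841/16, 21025/59567524
κ_2(A) = √(λ_max/λ_min) = √((841/16) / (21025/59567524)) = 385.9000


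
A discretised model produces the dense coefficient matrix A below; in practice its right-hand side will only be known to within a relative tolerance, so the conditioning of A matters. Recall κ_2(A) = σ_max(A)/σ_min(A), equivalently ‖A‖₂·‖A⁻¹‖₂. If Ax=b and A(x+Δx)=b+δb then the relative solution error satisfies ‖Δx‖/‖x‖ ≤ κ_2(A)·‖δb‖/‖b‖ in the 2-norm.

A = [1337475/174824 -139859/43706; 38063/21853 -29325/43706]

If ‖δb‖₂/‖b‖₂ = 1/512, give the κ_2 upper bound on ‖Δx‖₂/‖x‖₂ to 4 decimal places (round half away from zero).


0.3203

AᵀA = [1119311161/18181696 -116589825/4545424; -116589825/4545424 6073913/568178]; tr = 7773233/107584, det = 83521/430336
λ_max, λ_min = (7773233/107584 ± √60414165749025/11574317056)/2 = 289/4, 289/107584
so κ_2 = √((289/4) / (289/107584)) = 164.0000
κ_2(A)·‖δb‖/‖b‖ = 0.3203


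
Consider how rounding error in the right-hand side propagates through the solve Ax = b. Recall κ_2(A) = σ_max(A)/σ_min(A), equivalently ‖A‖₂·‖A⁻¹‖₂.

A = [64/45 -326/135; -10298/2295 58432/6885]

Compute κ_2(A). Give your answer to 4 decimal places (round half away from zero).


form AᵀA = [4668100/210681 -26240000/632043; -26240000/632043 147628900/1896129] with trace 656200/6561 and determinant 10000/6561
solving λ² − 656200/6561·λ + 10000/6561 = 0 gives λ = 100, 100/6561
κ_2(A) = √(λ_max/λ_min) = √(100 / (100/6561)) = 81.0000

81.0000


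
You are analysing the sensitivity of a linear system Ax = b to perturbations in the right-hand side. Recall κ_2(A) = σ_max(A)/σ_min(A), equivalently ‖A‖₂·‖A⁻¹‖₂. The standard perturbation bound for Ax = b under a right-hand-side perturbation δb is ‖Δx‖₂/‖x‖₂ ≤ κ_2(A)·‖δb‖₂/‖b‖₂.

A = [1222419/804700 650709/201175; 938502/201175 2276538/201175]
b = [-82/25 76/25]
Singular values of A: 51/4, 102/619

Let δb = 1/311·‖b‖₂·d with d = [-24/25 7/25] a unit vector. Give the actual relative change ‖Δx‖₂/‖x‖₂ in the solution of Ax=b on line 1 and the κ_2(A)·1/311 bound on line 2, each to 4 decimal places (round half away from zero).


0.0036
0.2488

σ_max = 51/4, σ_min = 102/619
κ_2(A) = (51/4) / (102/619) = 77.3750
perturbation bound = 77.3750·1/311 = 0.2488
solve Ax = b  →  x = [-22.3469 9.4811]
‖b‖ = 4.4721, ‖x‖ = 24.2750
re-solving with b+δb shifts x by Δx of norm 0.0873
dividing the unrounded norms, ‖Δx‖/‖x‖ = 0.0036
realised/bound (from unrounded values) ≈ 0.0144


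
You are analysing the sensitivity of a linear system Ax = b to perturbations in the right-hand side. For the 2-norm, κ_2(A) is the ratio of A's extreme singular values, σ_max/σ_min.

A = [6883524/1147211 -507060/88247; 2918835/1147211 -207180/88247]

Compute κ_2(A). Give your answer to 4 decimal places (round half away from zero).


AᵀA = [330784026129/7787533009 -315006454980/7787533009; -315006454980/7787533009 300033396000/7787533009]; tr = 750080169/9259849, det = 2624400/9259849
solving λ² − 750080169/9259849·λ + 2624400/9259849 = 0 gives λ = 81, 32400/9259849
κ_2(A) = √(λ_max/λ_min) = √(81 / (32400/9259849)) = 152.1500

152.1500


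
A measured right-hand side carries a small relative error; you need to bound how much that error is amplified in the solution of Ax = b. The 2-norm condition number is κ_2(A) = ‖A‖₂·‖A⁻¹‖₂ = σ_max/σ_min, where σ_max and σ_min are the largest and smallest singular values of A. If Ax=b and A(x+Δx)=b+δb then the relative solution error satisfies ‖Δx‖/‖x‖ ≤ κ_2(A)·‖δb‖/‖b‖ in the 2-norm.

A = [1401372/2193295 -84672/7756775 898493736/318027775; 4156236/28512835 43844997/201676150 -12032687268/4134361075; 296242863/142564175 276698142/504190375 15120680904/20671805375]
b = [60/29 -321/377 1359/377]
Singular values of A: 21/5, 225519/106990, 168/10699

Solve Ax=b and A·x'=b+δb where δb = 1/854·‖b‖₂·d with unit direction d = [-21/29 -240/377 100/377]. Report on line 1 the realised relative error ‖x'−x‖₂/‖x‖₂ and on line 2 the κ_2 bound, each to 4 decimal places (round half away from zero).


from the listed singular values, σ₁ = 21/5, σ_n = 168/10699
κ_2(A) = (21/5) / (168/10699) = 267.4750
bound on ‖Δx‖/‖x‖: κ·ε = 267.4750·1/854 = 0.3132
solve Ax = b  →  x = [1.4898 0.3985 0.3969]
‖b‖₂ = 4.2426 and ‖x‖₂ = 1.5924
δb = ε·‖b‖·d = [-0.0036 -0.0032 0.0013]; solving A·Δx = δb gives ‖Δx‖ = 0.3164
realised ‖Δx‖/‖x‖ = 0.1987
realised/bound (from unrounded values) ≈ 0.6343

0.1987
0.3132


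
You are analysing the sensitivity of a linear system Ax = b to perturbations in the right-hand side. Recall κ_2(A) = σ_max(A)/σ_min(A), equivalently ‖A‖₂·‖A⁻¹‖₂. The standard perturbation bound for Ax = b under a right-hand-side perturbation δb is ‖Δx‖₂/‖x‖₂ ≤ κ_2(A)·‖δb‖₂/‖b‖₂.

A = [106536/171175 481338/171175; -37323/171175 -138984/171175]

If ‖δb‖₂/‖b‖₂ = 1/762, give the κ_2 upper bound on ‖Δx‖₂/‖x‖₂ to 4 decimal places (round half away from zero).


0.1096

form AᵀA = [20388681/46881409 90347400/46881409; 90347400/46881409 401604516/46881409] with trace 251037/27889 and determinant 324/27889
solving λ² − 251037/27889·λ + 324/27889 = 0 gives λ = 9, 36/27889
κ = σ_max/σ_min = 3/(6/167) = 83.5000
bound on ‖Δx‖/‖x‖: κ·ε = 83.5000·1/762 = 0.1096


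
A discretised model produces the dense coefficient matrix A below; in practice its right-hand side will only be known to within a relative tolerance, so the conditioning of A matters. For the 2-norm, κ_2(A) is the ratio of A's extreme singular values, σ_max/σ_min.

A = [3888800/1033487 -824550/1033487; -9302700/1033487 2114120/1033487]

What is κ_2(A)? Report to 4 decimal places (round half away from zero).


193.9000

M = AᵀA = [601556170000/6320091001 -135346356000/6320091001; -135346356000/6320091001 30469740100/6320091001]. tr(M)=375982100/3759721, det(M)=1000000/3759721
char-poly roots: 100 and 10000/3759721
σ_max=√100=10, σ_min=√(10000/3759721)=(100/1939) → κ = 193.9000


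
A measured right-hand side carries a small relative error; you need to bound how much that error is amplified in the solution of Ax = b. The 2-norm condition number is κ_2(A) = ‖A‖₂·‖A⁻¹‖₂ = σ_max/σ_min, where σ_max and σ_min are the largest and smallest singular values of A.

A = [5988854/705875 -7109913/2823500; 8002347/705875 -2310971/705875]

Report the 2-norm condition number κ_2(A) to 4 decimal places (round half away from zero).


282.3500

M = AᵀA = [3996157189669/19930380625 -2331059966109/39860761250; -2331059966109/39860761250 5440010170921/318886090000]. tr(M)=111005640329/510217744, det(M)=302934025/510217744
char-poly roots: 3481/16 and 87025/31888609
so κ_2 = √((3481/16) / (87025/31888609)) = 282.3500


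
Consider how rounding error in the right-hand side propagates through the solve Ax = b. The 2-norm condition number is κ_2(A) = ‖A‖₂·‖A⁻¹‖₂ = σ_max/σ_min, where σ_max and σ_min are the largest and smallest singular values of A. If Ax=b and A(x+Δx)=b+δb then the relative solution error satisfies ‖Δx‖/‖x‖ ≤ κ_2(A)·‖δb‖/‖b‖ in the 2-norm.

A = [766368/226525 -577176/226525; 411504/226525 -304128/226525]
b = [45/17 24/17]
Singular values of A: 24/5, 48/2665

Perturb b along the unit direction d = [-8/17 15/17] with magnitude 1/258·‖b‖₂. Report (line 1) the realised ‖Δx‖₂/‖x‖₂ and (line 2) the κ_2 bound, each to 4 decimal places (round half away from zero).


1.0329
1.0329

from the listed singular values, σ₁ = 24/5, σ_n = 48/2665
condition number: (24/5) ÷ (48/2665) = 266.5000
bound on ‖Δx‖/‖x‖: κ·ε = 266.5000·1/258 = 1.0329
solve Ax = b  →  x = [0.5000 -0.3750]
2-norm of b is 3.0000; of x, 0.6250
re-solving with b+δb shifts x by Δx of norm 0.6456
realised ‖Δx‖/‖x‖ = 1.0329
so the bound is sharp here: realised error equals the bound


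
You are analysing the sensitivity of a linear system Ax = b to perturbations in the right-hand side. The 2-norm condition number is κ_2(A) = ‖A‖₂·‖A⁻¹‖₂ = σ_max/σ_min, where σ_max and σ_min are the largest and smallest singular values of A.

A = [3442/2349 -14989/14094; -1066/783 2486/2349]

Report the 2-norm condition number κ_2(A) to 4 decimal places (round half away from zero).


AᵀA = [26248/6561 -59033/19683; -59033/19683 531697/236196]; tr = 1476625/236196, det = 625/59049
char-poly roots: 25/4 and 100/59049
κ_2(A) = √(λ_max/λ_min) = √((25/4) / (100/59049)) = 60.7500

60.7500


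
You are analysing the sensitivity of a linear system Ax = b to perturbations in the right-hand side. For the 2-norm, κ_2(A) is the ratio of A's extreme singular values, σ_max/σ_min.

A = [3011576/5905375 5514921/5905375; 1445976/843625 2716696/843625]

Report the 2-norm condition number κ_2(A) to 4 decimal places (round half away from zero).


AᵀA = [10496100992/3282207425 3935890584/656441485; 3935890584/656441485 36899366993/3282207425]; tr = 557593741/38614205, det = 8340544/4826775625
char-poly roots: 361/25 and 23104/193071025
so κ_2 = √((361/25) / (23104/193071025)) = 347.3750

347.3750


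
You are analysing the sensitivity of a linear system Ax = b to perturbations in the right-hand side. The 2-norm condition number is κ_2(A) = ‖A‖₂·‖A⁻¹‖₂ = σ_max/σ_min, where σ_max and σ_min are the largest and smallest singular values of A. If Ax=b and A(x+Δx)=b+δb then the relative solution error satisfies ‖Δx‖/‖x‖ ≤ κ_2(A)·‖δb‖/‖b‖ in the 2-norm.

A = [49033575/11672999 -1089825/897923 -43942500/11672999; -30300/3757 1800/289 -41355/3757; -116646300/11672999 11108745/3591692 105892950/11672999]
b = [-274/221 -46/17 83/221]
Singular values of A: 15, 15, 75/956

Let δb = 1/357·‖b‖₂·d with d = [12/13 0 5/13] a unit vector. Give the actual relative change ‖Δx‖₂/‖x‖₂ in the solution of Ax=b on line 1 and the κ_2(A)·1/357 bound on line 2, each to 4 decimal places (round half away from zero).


largest singular value 15, smallest 75/956
κ_2(A) = 15 / (75/956) = 191.2000
worst-case relative error ≤ 191.2000 × 1/357 = 0.5356
solve Ax = b  →  x = [-5.4797 -11.3098 -2.1388]
‖b‖ = 3.0000, ‖x‖ = 12.7481
δb = ε·‖b‖·d = [0.0078 0.0000 0.0032]; solving A·Δx = δb gives ‖Δx‖ = 0.1071
realised ‖Δx‖/‖x‖ = 0.0084
tightness: 0.0084 against a bound of 0.5356 (unrounded ratio ≈ 0.0157)

0.0084
0.5356


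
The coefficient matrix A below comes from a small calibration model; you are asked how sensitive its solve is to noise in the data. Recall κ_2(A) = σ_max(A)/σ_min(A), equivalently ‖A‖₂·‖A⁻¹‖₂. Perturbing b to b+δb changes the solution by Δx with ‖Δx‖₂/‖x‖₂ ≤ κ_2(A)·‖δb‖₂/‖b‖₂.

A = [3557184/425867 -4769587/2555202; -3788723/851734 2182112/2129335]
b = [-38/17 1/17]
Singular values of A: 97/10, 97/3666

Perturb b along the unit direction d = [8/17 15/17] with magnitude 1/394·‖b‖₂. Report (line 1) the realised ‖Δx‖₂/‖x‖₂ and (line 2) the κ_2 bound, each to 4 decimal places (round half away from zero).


from the listed singular values, σ₁ = 97/10, σ_n = 97/3666
κ_2(A) = (97/10) / (97/3666) = 366.6000
bound on ‖Δx‖/‖x‖: κ·ε = 366.6000·1/394 = 0.9305
solve Ax = b  →  x = [-8.4974 -36.8268]
2-norm of b is 2.2361; of x, 37.7944
with δb = [0.0027 0.0050], A·Δx = δb → ‖Δx‖ = 0.2145
relative error = 0.0057
realised/bound (from unrounded values) ≈ 0.0061

0.0057
0.9305


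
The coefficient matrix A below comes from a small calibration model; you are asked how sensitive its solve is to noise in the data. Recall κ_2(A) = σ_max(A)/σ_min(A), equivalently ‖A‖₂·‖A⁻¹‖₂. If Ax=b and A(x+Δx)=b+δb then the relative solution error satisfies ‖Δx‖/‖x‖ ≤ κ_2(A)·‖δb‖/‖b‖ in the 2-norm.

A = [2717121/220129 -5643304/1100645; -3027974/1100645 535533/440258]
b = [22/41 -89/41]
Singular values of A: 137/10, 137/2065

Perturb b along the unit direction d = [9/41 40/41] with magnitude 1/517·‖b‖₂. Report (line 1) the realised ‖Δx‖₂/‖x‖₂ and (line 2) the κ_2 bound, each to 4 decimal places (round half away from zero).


largest singular value 137/10, smallest 137/2065
κ = σ_max/σ_min = (137/10)/(137/2065) = 206.5000
bound on ‖Δx‖/‖x‖: κ·ε = 206.5000·1/517 = 0.3994
solve Ax = b  →  x = [-11.5272 -27.8551]
‖b‖ = 2.2361, ‖x‖ = 30.1461
δb = ε·‖b‖·d = [0.0009 0.0042]; solving A·Δx = δb gives ‖Δx‖ = 0.0652
realised ‖Δx‖/‖x‖ = 0.0022
so the bound overstates the realised error by a factor of ≈ 184.6998 (computed from the unrounded values)

0.0022
0.3994


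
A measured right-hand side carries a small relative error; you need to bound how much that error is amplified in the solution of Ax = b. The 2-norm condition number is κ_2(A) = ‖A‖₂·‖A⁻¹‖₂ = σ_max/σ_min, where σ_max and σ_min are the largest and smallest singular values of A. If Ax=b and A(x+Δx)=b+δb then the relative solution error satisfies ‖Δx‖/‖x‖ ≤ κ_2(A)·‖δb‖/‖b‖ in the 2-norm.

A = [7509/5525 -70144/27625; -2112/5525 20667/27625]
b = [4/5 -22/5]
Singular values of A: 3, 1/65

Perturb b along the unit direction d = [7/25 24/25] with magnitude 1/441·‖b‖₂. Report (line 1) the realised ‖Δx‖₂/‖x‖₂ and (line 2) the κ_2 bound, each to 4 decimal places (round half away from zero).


σ_max = 3, σ_min = 1/65
κ_2(A) = 3 / (1/65) = 195.0000
worst-case relative error ≤ 195.0000 × 1/441 = 0.4422
solve Ax = b  →  x = [-229.0980 -122.9412]
‖b‖₂ = 4.4721 and ‖x‖₂ = 260.0009
Δx = A⁻¹·δb where δb = 1/441·4.4721·d; ‖Δx‖ = 0.6592
dividing the unrounded norms, ‖Δx‖/‖x‖ = 0.0025
tightness: 0.0025 against a bound of 0.4422 (unrounded ratio ≈ 0.0057)

0.0025
0.4422


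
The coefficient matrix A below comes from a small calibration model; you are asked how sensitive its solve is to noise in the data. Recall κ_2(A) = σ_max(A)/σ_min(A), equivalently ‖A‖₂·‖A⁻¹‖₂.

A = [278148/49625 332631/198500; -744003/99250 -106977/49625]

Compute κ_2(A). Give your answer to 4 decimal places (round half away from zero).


198.5000

M = AᵀA = [6904045629/78804500 1006812261/39402250; 1006812261/39402250 2349989109/315218000]. tr(M)=239729373/2521744, det(M)=2313441/10086976
char-poly roots: 1521/16 and 1521/630436
so κ_2 = √((1521/16) / (1521/630436)) = 198.5000


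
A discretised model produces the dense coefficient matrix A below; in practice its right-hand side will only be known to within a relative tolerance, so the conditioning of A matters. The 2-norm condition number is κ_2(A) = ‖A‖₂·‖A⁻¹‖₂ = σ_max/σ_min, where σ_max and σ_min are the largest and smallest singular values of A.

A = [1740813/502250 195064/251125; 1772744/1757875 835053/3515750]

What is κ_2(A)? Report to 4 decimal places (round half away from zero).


form AᵀA = [257698480489/19776796900 2899082016/988839845; 2899082016/988839845 13048170361/19776796900] with trace 3221257/235298 and determinant 1874161/1176490000
char-poly roots: 1369/100 and 1369/11764900
so κ_2 = √((1369/100) / (1369/11764900)) = 343.0000

343.0000


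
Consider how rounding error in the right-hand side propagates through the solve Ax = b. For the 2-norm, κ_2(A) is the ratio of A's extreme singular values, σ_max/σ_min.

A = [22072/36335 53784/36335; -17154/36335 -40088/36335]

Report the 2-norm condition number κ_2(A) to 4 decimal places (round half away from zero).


AᵀA = [31257316/52809289 74991600/52809289; 74991600/52809289 179990656/52809289]; tr = 1249988/312481, det = 256/312481
λ_max, λ_min = (1249988/312481 ± √1562150019600/97644375361)/2 = 4, 64/312481
κ_2(A) = √(λ_max/λ_min) = √(4 / (64/312481)) = 139.7500

139.7500


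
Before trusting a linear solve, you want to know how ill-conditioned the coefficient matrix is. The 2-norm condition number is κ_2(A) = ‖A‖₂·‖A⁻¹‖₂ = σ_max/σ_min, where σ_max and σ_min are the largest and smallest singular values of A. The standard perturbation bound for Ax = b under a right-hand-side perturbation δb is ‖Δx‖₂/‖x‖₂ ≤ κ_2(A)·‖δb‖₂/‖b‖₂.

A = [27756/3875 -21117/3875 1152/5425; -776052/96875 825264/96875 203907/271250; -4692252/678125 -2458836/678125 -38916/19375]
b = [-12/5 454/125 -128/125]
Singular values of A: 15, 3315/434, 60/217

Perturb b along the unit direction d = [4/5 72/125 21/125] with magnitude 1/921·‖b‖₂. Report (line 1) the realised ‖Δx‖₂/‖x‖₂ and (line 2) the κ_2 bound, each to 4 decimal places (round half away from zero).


from the listed singular values, σ₁ = 15, σ_n = 60/217
κ = σ_max/σ_min = 15/(60/217) = 54.2500
bound on ‖Δx‖/‖x‖: κ·ε = 54.2500·1/921 = 0.0589
solve Ax = b  →  x = [-0.0625 0.3611 0.0733]
‖b‖ = 4.4721, ‖x‖ = 0.3737
δb = ε·‖b‖·d = [0.0039 0.0028 0.0008]; solving A·Δx = δb gives ‖Δx‖ = 0.0176
relative error = 0.0470
so the bound overstates the realised error by a factor of ≈ 1.2535 (computed from the unrounded values)

0.0470
0.0589


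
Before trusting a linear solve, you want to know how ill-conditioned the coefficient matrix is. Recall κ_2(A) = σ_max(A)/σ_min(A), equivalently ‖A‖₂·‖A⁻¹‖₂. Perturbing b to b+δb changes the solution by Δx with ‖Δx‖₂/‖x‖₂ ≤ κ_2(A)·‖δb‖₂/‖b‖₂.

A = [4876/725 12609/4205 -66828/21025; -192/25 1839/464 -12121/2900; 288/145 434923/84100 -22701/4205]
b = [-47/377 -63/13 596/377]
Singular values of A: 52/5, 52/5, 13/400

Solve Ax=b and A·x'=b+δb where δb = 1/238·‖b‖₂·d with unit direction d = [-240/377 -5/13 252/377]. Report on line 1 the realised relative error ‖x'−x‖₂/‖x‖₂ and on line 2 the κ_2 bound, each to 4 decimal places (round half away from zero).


0.0071
1.3445

largest singular value 52/5, smallest 13/400
κ = σ_max/σ_min = (52/5)/(13/400) = 320.0000
perturbation bound = 320.0000·1/238 = 1.3445
solve Ax = b  →  x = [0.3654 66.7374 63.7719]
2-norm of b is 5.0990; of x, 92.3085
Δx = A⁻¹·δb where δb = 1/238·5.0990·d; ‖Δx‖ = 0.6592
dividing the unrounded norms, ‖Δx‖/‖x‖ = 0.0071
realised/bound (from unrounded values) ≈ 0.0053


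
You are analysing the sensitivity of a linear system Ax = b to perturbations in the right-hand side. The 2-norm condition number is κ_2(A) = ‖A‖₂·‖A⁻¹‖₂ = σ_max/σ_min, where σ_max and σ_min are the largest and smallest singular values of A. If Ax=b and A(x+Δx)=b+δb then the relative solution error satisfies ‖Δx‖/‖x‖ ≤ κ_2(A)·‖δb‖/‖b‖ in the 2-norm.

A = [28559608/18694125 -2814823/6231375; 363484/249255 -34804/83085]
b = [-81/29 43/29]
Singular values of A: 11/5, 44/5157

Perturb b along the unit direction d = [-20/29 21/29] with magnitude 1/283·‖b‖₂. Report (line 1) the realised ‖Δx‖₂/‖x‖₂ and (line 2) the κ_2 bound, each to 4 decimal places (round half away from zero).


0.0037
0.9111

σ_max = 11/5, σ_min = 44/5157
condition number: (11/5) ÷ (44/5157) = 257.8500
perturbation bound = 257.8500·1/283 = 0.9111
solve Ax = b  →  x = [98.0155 337.6764]
‖b‖ = 3.1623, ‖x‖ = 351.6139
δb = ε·‖b‖·d = [-0.0077 0.0081]; solving A·Δx = δb gives ‖Δx‖ = 1.3097
realised ‖Δx‖/‖x‖ = 0.0037
tightness: 0.0037 against a bound of 0.9111 (unrounded ratio ≈ 0.0041)


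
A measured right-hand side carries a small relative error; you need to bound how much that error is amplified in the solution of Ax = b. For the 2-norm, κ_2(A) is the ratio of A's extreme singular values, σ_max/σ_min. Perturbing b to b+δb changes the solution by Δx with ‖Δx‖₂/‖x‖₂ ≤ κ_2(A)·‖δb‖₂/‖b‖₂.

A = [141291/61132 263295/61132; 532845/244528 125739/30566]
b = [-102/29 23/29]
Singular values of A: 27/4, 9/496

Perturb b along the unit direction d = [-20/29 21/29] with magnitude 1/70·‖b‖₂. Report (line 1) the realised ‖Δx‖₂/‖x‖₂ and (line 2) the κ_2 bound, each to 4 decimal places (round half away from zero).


largest singular value 27/4, smallest 9/496
condition number: (27/4) ÷ (9/496) = 372.0000
κ_2(A)·‖δb‖/‖b‖ = 5.3143
solve Ax = b  →  x = [-146.0218 77.5425]
‖b‖ = 3.6056, ‖x‖ = 165.3336
δb = ε·‖b‖·d = [-0.0355 0.0373]; solving A·Δx = δb gives ‖Δx‖ = 2.8387
dividing the unrounded norms, ‖Δx‖/‖x‖ = 0.0172
so the bound overstates the realised error by a factor of ≈ 309.5232 (computed from the unrounded values)

0.0172
5.3143


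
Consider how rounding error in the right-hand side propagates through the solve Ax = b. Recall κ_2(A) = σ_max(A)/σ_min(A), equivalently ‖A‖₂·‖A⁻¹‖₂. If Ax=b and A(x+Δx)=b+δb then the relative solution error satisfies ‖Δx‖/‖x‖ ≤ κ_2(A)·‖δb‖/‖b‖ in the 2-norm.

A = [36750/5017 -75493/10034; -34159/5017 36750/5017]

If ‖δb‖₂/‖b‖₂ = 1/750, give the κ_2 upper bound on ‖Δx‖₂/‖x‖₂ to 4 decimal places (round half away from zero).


form AᵀA = [2993341/29929 -3142125/29929; -3142125/29929 13200289/119716] with trace 25173653/119716 and determinant 707281/119716
λ_max, λ_min = (25173653/119716 ± √633374113955625/14331920656)/2 = 841/4, 841/29929
so κ_2 = √((841/4) / (841/29929)) = 86.5000
bound on ‖Δx‖/‖x‖: κ·ε = 86.5000·1/750 = 0.1153

0.1153


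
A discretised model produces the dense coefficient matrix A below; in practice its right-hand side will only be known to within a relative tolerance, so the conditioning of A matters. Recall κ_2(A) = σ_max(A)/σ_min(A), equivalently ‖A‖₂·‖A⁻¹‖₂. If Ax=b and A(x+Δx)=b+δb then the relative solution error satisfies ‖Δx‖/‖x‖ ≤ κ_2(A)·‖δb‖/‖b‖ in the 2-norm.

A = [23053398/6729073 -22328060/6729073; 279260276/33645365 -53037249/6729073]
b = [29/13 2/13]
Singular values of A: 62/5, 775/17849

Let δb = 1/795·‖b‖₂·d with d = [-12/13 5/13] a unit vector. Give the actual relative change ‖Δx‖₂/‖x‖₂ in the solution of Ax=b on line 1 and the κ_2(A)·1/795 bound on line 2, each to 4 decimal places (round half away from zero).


0.0014
0.3592

from the listed singular values, σ₁ = 62/5, σ_n = 775/17849
condition number: (62/5) ÷ (775/17849) = 285.5840
perturbation bound = 285.5840·1/795 = 0.3592
solve Ax = b  →  x = [-31.7085 -33.4108]
2-norm of b is 2.2361; of x, 46.0620
re-solving with b+δb shifts x by Δx of norm 0.0648
dividing the unrounded norms, ‖Δx‖/‖x‖ = 0.0014
tightness: 0.0014 against a bound of 0.3592 (unrounded ratio ≈ 0.0039)


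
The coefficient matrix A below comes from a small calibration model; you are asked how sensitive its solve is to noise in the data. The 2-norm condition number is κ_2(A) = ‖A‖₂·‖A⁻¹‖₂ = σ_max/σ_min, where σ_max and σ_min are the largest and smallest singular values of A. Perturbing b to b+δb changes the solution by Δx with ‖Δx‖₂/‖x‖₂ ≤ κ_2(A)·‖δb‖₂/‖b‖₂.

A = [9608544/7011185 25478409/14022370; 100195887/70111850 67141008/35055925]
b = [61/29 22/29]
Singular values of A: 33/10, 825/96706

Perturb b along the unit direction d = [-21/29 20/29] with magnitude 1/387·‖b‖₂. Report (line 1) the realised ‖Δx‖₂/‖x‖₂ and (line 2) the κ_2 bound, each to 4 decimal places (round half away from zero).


largest singular value 33/10, smallest 825/96706
condition number: (33/10) ÷ (825/96706) = 386.8240
bound on ‖Δx‖/‖x‖: κ·ε = 386.8240·1/387 = 0.9995
solve Ax = b  →  x = [94.1392 -69.8468]
‖b‖₂ = 2.2361 and ‖x‖₂ = 117.2210
with δb = [-0.0042 0.0040], A·Δx = δb → ‖Δx‖ = 0.6773
realised ‖Δx‖/‖x‖ = 0.0058
so the bound overstates the realised error by a factor of ≈ 172.9953 (computed from the unrounded values)

0.0058
0.9995


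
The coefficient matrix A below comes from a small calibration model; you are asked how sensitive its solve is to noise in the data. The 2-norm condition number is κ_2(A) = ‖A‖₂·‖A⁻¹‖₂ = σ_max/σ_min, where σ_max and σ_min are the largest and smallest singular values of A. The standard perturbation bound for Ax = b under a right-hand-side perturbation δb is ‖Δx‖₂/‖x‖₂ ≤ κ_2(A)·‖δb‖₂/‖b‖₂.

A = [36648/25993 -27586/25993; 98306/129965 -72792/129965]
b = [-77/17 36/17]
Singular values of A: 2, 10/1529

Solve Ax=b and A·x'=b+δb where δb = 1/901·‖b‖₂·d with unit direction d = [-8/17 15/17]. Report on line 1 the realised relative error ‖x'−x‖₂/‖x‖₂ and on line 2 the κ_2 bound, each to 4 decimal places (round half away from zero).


0.0014
0.3394

from the listed singular values, σ₁ = 2, σ_n = 10/1529
κ_2(A) = 2 / (10/1529) = 305.8000
perturbation bound = 305.8000·1/901 = 0.3394
solve Ax = b  →  x = [365.7600 490.1800]
‖b‖₂ = 5.0000 and ‖x‖₂ = 611.6018
with δb = [-0.0026 0.0049], A·Δx = δb → ‖Δx‖ = 0.8485
realised ‖Δx‖/‖x‖ = 0.0014
realised/bound (from unrounded values) ≈ 0.0041


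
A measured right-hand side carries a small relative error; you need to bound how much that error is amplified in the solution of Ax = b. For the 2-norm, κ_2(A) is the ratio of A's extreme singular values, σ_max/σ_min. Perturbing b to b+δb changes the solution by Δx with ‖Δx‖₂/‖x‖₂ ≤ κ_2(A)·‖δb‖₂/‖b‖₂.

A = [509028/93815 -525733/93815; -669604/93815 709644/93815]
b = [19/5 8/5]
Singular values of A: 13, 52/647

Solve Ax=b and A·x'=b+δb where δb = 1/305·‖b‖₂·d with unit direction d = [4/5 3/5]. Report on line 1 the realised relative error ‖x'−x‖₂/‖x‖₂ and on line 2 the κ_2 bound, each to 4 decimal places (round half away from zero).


0.0034
0.5303

σ_max = 13, σ_min = 52/647
κ = σ_max/σ_min = 13/(52/647) = 161.7500
perturbation bound = 161.7500·1/305 = 0.5303
solve Ax = b  →  x = [36.0928 34.2679]
‖b‖ = 4.1231, ‖x‖ = 49.7693
with δb = [0.0108 0.0081], A·Δx = δb → ‖Δx‖ = 0.1682
realised ‖Δx‖/‖x‖ = 0.0034
tightness: 0.0034 against a bound of 0.5303 (unrounded ratio ≈ 0.0064)


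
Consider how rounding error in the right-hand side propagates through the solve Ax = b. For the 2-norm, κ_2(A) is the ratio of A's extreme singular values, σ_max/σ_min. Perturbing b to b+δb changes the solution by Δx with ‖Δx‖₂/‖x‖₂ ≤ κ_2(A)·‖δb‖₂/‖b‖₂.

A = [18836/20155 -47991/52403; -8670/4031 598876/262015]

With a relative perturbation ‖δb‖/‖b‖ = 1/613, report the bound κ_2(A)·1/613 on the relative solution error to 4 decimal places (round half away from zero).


AᵀA = [2234017396/406224025 -468939492/81244805; -468939492/81244805 2462904529/406224025]; tr = 223397/19321, det = 334084/12075625
eigenvalues of AᵀA: λ = (tr ± √(tr²−4·det))/2 = 289/25, 1156/483025
κ_2(A) = √(λ_max/λ_min) = √((289/25) / (1156/483025)) = 69.5000
worst-case relative error ≤ 69.5000 × 1/613 = 0.1134

0.1134


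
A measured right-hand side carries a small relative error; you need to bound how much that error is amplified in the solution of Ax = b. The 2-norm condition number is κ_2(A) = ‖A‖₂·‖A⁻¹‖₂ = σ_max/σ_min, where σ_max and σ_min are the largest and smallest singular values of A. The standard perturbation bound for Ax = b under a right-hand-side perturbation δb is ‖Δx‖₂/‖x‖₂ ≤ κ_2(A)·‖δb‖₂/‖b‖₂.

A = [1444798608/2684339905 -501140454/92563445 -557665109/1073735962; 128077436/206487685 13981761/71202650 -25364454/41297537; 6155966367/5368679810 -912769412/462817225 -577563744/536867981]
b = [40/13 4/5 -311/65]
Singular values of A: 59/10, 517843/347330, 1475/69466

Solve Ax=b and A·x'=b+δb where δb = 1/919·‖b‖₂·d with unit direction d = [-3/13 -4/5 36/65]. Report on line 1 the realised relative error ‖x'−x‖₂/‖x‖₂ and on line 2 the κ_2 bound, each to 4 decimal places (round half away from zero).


0.0016
0.3024

σ_max = 59/10, σ_min = 1475/69466
κ = σ_max/σ_min = (59/10)/(1475/69466) = 277.8640
worst-case relative error ≤ 277.8640 × 1/919 = 0.3024
solve Ax = b  →  x = [-131.7873 -0.7543 -134.6353]
‖b‖₂ = 5.7446 and ‖x‖₂ = 188.4016
with δb = [-0.0014 -0.0050 0.0035], A·Δx = δb → ‖Δx‖ = 0.2944
realised ‖Δx‖/‖x‖ = 0.0016
so the bound overstates the realised error by a factor of ≈ 193.4994 (computed from the unrounded values)


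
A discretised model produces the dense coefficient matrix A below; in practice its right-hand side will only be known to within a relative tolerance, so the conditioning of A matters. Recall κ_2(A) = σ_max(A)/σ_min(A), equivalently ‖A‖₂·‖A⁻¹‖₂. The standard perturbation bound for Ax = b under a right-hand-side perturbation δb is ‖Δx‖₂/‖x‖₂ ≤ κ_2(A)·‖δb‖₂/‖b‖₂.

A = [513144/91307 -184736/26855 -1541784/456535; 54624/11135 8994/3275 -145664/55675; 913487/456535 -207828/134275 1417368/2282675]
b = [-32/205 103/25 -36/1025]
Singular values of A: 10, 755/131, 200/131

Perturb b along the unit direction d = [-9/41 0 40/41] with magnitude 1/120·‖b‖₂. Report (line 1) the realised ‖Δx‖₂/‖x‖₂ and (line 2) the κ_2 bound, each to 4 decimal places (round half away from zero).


from the listed singular values, σ₁ = 10, σ_n = 200/131
κ_2(A) = 10 / (200/131) = 6.5500
perturbation bound = 6.5500·1/120 = 0.0546
solve Ax = b  →  x = [0.4380 0.4952 -0.2336]
‖b‖₂ = 4.1231 and ‖x‖₂ = 0.7012
δb = ε·‖b‖·d = [-0.0075 0.0000 0.0335]; solving A·Δx = δb gives ‖Δx‖ = 0.0225
realised ‖Δx‖/‖x‖ = 0.0321
tightness: 0.0321 against a bound of 0.0546 (unrounded ratio ≈ 0.5880)

0.0321
0.0546


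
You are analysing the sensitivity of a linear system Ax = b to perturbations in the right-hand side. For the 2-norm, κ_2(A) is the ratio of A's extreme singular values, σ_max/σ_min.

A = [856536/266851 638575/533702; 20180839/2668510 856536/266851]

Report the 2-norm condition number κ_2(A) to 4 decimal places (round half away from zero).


63.1600

M = AᵀA = [2843974288009/42135772900 59232034008/2106788645; 59232034008/2106788645 19777477561/1685430916]. tr(M)=9876956293/124662050, det(M)=62742241/39891856
λ_max, λ_min = (9876956293/124662050 ± √24364123977256031556/3885156677550625)/2 = 7921/100, 198025/9972964
κ = σ_max/σ_min = (89/10)/(445/3158) = 63.1600


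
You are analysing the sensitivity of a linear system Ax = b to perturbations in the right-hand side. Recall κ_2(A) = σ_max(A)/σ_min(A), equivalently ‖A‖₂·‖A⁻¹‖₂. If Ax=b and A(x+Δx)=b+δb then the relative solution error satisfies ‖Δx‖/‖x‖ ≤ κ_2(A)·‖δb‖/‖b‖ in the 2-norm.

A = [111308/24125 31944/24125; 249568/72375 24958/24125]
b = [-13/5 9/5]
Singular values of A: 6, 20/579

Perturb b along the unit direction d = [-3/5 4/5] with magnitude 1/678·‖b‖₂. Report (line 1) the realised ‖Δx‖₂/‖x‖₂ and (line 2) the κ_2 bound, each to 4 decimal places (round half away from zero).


0.0016
0.2562

σ_max = 6, σ_min = 20/579
κ = σ_max/σ_min = 6/(20/579) = 173.7000
bound on ‖Δx‖/‖x‖: κ·ε = 173.7000·1/678 = 0.2562
solve Ax = b  →  x = [-24.4780 83.3293]
‖b‖ = 3.1623, ‖x‖ = 86.8502
Δx = A⁻¹·δb where δb = 1/678·3.1623·d; ‖Δx‖ = 0.1350
dividing the unrounded norms, ‖Δx‖/‖x‖ = 0.0016
so the bound overstates the realised error by a factor of ≈ 164.7866 (computed from the unrounded values)


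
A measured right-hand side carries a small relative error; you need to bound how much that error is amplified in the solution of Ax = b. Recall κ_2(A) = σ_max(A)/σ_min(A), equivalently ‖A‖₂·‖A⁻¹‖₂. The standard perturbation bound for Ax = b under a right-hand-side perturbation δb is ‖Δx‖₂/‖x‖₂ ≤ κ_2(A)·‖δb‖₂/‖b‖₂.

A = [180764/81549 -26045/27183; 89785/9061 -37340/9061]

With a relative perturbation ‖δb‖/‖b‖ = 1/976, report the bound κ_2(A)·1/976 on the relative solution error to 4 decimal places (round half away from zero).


0.3449

AᵀA = [407879041/3956121 -56649280/1318707; -56649280/1318707 7868425/439569]; tr = 2832514/23409, det = 3025/23409
λ_max, λ_min = (2832514/23409 ± √8022852311296/547981281)/2 = 121, 25/23409
σ_max=√121=11, σ_min=√(25/23409)=(5/153) → κ = 336.6000
perturbation bound = 336.6000·1/976 = 0.3449


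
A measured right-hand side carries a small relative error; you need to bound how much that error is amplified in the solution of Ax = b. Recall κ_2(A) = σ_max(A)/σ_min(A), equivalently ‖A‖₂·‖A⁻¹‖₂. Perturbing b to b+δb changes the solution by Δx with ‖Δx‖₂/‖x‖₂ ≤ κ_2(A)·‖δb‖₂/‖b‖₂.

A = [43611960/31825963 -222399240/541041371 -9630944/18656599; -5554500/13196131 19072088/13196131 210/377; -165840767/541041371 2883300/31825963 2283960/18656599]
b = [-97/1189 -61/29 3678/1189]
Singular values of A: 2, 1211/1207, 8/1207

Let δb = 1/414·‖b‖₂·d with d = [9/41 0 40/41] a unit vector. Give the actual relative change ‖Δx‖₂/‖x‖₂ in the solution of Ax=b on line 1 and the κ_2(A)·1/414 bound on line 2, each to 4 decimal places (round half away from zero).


from the listed singular values, σ₁ = 2, σ_n = 8/1207
condition number: 2 ÷ (8/1207) = 301.7500
perturbation bound = 301.7500·1/414 = 0.7289
solve Ax = b  →  x = [118.9345 -127.7716 417.6154]
‖b‖₂ = 3.7417 and ‖x‖₂ = 452.6297
with δb = [0.0020 0.0000 0.0088], A·Δx = δb → ‖Δx‖ = 1.3636
realised ‖Δx‖/‖x‖ = 0.0030
so the bound overstates the realised error by a factor of ≈ 241.9407 (computed from the unrounded values)

0.0030
0.7289


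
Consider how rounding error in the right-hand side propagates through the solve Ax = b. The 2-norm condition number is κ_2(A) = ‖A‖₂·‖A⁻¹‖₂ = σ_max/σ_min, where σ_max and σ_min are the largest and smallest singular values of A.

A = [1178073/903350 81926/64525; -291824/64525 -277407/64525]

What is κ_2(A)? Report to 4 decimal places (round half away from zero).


311.5000

M = AᵀA = [28927136641/1305665956 983896875/46630927; 983896875/46630927 133866421/6661561]. tr(M)=65594477/1552516, det(M)=28561/1552516
λ_max, λ_min = (65594477/1552516 ± √4302458047265625/2410305930256)/2 = 169/4, 169/388129
κ = σ_max/σ_min = (13/2)/(13/623) = 311.5000


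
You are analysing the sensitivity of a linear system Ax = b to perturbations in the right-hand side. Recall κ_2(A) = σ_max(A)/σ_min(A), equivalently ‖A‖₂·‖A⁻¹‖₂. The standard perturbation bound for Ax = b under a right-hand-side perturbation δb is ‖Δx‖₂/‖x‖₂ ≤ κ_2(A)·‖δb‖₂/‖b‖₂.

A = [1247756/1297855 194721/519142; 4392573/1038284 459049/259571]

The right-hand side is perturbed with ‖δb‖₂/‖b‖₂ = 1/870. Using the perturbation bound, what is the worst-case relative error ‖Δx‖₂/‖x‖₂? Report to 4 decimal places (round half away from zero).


0.2239

AᵀA = [301771421521/16032624400 6286710177/801631220; 6286710177/801631220 523985845/160326244]; tr = 2095680509/94867600, det = 4879681/379470400
solving λ² − 2095680509/94867600·λ + 4879681/379470400 = 0 gives λ = 2209/100, 2209/3794704
κ = σ_max/σ_min = (47/10)/(47/1948) = 194.8000
worst-case relative error ≤ 194.8000 × 1/870 = 0.2239


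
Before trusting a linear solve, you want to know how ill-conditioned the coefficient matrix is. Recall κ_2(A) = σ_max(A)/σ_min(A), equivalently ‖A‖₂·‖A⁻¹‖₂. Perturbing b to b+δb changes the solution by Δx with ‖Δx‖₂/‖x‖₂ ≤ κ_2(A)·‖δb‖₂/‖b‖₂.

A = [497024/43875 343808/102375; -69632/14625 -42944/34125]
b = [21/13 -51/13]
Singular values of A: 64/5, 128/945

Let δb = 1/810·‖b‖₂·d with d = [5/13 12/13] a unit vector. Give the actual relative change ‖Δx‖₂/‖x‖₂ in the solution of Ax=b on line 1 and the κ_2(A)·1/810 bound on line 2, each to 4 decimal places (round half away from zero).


from the listed singular values, σ₁ = 64/5, σ_n = 128/945
κ = σ_max/σ_min = (64/5)/(128/945) = 94.5000
bound on ‖Δx‖/‖x‖: κ·ε = 94.5000·1/810 = 0.1167
solve Ax = b  →  x = [6.4266 -21.1969]
2-norm of b is 4.2426; of x, 22.1497
with δb = [0.0020 0.0048], A·Δx = δb → ‖Δx‖ = 0.0387
dividing the unrounded norms, ‖Δx‖/‖x‖ = 0.0017
tightness: 0.0017 against a bound of 0.1167 (unrounded ratio ≈ 0.0150)

0.0017
0.1167


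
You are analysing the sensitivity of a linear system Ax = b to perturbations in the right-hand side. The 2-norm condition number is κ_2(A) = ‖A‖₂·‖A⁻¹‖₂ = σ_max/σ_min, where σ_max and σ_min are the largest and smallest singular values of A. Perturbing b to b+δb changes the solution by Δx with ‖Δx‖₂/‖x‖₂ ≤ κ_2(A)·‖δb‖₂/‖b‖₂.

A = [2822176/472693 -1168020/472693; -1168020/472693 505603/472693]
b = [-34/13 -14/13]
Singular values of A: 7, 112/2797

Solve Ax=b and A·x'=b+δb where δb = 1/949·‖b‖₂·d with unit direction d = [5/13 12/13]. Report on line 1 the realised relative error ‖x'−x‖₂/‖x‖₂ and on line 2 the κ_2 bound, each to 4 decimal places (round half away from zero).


largest singular value 7, smallest 112/2797
κ_2(A) = 7 / (112/2797) = 174.8125
bound on ‖Δx‖/‖x‖: κ·ε = 174.8125·1/949 = 0.1842
solve Ax = b  →  x = [-19.4739 -45.9945]
‖b‖₂ = 2.8284 and ‖x‖₂ = 49.9472
δb = ε·‖b‖·d = [0.0011 0.0028]; solving A·Δx = δb gives ‖Δx‖ = 0.0744
realised ‖Δx‖/‖x‖ = 0.0015
realised/bound (from unrounded values) ≈ 0.0081

0.0015
0.1842
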